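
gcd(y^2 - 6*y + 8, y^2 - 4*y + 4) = y - 2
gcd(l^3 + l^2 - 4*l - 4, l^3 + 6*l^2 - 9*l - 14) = l^2 - l - 2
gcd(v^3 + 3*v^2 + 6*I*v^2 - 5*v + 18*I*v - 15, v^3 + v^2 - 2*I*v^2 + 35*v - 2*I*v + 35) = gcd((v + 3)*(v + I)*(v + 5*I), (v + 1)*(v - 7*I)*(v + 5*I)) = v + 5*I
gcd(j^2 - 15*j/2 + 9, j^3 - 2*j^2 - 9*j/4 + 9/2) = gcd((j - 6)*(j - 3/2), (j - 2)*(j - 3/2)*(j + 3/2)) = j - 3/2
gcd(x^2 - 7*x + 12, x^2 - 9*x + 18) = x - 3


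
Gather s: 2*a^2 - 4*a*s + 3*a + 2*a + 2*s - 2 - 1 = 2*a^2 + 5*a + s*(2 - 4*a) - 3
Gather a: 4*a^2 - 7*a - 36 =4*a^2 - 7*a - 36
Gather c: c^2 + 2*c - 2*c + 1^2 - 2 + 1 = c^2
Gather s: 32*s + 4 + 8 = 32*s + 12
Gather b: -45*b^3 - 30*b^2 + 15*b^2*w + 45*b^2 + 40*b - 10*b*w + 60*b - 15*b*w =-45*b^3 + b^2*(15*w + 15) + b*(100 - 25*w)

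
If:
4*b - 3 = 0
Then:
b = 3/4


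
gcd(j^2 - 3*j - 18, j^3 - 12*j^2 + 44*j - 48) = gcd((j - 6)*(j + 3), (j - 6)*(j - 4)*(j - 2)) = j - 6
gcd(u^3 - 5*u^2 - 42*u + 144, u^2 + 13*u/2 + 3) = u + 6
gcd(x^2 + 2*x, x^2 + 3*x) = x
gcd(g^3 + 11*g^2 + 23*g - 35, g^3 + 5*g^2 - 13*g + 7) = g^2 + 6*g - 7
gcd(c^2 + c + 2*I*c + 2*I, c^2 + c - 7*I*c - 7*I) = c + 1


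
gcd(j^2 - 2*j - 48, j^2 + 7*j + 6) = j + 6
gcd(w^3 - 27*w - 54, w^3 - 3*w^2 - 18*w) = w^2 - 3*w - 18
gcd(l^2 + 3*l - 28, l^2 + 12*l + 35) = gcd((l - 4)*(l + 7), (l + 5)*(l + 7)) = l + 7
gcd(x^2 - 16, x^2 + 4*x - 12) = 1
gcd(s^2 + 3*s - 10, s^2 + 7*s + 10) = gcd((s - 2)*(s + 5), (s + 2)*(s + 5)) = s + 5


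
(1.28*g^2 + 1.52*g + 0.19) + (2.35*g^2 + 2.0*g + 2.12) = 3.63*g^2 + 3.52*g + 2.31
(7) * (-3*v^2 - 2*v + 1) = -21*v^2 - 14*v + 7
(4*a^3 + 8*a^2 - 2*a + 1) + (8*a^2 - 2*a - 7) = 4*a^3 + 16*a^2 - 4*a - 6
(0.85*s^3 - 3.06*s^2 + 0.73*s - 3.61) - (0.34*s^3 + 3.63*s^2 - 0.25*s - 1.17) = 0.51*s^3 - 6.69*s^2 + 0.98*s - 2.44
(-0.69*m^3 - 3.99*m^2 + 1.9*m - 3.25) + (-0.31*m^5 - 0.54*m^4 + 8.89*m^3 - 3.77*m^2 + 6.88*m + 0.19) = -0.31*m^5 - 0.54*m^4 + 8.2*m^3 - 7.76*m^2 + 8.78*m - 3.06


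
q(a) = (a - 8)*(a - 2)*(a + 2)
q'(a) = (a - 8)*(a - 2) + (a - 8)*(a + 2) + (a - 2)*(a + 2)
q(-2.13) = -5.44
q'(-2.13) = 43.69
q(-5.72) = -394.02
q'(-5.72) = 185.68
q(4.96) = -62.63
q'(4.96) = -9.56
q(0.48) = 28.35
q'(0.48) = -10.99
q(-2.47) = -22.00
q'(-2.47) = 53.82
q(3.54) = -38.05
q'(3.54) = -23.05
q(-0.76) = 29.98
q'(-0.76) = 9.89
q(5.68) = -65.57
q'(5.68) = 1.91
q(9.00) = 77.00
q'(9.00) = 95.00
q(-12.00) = -2800.00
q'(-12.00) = 620.00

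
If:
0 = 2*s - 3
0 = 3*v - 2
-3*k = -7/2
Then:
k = 7/6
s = 3/2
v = 2/3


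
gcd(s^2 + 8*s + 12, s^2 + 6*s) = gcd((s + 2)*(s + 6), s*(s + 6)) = s + 6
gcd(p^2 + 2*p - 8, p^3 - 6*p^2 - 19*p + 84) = p + 4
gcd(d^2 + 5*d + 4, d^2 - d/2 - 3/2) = d + 1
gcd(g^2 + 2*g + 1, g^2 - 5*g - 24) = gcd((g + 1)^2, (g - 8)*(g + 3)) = 1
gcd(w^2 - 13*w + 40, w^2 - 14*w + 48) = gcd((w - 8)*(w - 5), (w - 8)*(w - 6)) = w - 8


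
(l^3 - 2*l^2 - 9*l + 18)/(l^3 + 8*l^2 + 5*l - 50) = (l^2 - 9)/(l^2 + 10*l + 25)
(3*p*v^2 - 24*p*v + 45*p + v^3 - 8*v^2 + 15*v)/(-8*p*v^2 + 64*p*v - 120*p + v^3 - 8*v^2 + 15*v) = (-3*p - v)/(8*p - v)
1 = 1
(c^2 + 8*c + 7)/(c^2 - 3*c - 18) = (c^2 + 8*c + 7)/(c^2 - 3*c - 18)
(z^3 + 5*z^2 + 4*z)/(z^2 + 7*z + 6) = z*(z + 4)/(z + 6)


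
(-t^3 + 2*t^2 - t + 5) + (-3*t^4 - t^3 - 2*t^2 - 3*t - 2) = -3*t^4 - 2*t^3 - 4*t + 3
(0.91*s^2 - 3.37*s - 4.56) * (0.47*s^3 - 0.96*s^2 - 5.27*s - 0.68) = 0.4277*s^5 - 2.4575*s^4 - 3.7037*s^3 + 21.5187*s^2 + 26.3228*s + 3.1008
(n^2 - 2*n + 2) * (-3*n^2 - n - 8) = -3*n^4 + 5*n^3 - 12*n^2 + 14*n - 16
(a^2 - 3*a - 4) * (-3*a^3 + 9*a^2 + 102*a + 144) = -3*a^5 + 18*a^4 + 87*a^3 - 198*a^2 - 840*a - 576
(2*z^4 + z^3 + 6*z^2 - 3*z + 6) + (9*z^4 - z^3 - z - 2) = 11*z^4 + 6*z^2 - 4*z + 4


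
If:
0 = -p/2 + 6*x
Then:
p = 12*x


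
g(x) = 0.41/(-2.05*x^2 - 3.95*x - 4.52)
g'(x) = 0.41*(4.1*x + 3.95)/(-2.05*x^2 - 3.95*x - 4.52)^2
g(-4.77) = -0.01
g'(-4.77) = -0.01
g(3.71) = -0.01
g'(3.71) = 0.00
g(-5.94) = -0.01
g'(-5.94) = -0.00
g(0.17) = -0.08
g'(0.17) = 0.07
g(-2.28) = -0.07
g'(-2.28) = -0.06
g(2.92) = -0.01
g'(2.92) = 0.01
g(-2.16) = -0.07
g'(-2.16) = -0.07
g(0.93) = -0.04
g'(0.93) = 0.03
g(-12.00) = -0.00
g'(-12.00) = -0.00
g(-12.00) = -0.00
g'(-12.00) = -0.00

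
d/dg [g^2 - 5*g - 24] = 2*g - 5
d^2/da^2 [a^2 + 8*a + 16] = 2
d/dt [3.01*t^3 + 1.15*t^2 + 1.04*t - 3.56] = 9.03*t^2 + 2.3*t + 1.04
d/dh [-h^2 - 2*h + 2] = -2*h - 2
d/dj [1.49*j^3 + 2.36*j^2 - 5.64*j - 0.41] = 4.47*j^2 + 4.72*j - 5.64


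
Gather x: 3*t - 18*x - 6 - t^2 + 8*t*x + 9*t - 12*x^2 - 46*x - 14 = -t^2 + 12*t - 12*x^2 + x*(8*t - 64) - 20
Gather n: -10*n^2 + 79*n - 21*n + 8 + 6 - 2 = -10*n^2 + 58*n + 12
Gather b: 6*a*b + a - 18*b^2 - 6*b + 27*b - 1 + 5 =a - 18*b^2 + b*(6*a + 21) + 4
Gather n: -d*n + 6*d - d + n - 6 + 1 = 5*d + n*(1 - d) - 5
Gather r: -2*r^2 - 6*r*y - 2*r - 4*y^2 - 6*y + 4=-2*r^2 + r*(-6*y - 2) - 4*y^2 - 6*y + 4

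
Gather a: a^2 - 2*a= a^2 - 2*a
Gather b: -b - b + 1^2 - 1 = -2*b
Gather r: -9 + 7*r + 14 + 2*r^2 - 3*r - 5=2*r^2 + 4*r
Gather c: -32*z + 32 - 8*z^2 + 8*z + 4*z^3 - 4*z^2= 4*z^3 - 12*z^2 - 24*z + 32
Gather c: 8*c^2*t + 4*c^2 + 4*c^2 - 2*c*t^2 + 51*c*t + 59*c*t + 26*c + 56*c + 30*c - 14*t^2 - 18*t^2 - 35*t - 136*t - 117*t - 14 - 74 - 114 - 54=c^2*(8*t + 8) + c*(-2*t^2 + 110*t + 112) - 32*t^2 - 288*t - 256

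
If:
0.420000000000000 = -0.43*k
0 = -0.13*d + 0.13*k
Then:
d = -0.98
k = -0.98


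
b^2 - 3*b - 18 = (b - 6)*(b + 3)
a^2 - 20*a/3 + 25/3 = (a - 5)*(a - 5/3)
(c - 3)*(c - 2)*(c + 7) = c^3 + 2*c^2 - 29*c + 42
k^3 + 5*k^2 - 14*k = k*(k - 2)*(k + 7)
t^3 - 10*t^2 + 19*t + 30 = (t - 6)*(t - 5)*(t + 1)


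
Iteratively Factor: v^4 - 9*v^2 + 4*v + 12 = (v - 2)*(v^3 + 2*v^2 - 5*v - 6) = (v - 2)*(v + 1)*(v^2 + v - 6) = (v - 2)^2*(v + 1)*(v + 3)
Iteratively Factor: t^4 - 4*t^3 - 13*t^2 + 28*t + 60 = (t - 3)*(t^3 - t^2 - 16*t - 20) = (t - 3)*(t + 2)*(t^2 - 3*t - 10) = (t - 3)*(t + 2)^2*(t - 5)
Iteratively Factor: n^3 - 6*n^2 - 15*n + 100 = (n - 5)*(n^2 - n - 20) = (n - 5)*(n + 4)*(n - 5)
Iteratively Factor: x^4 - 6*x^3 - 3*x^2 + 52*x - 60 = (x - 2)*(x^3 - 4*x^2 - 11*x + 30) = (x - 2)*(x + 3)*(x^2 - 7*x + 10) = (x - 2)^2*(x + 3)*(x - 5)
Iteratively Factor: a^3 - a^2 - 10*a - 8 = (a - 4)*(a^2 + 3*a + 2) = (a - 4)*(a + 1)*(a + 2)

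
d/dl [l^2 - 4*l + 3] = 2*l - 4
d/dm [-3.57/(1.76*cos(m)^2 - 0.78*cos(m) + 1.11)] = (2.7846 - 12.5664*cos(m))*sin(m)/(1.76*cos(m)^2 - 0.78*cos(m) + 1.11)^2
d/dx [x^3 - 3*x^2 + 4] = 3*x*(x - 2)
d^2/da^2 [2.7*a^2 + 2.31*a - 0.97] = 5.40000000000000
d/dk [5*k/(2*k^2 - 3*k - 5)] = 5*(-2*k^2 - 5)/(4*k^4 - 12*k^3 - 11*k^2 + 30*k + 25)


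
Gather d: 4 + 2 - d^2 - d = -d^2 - d + 6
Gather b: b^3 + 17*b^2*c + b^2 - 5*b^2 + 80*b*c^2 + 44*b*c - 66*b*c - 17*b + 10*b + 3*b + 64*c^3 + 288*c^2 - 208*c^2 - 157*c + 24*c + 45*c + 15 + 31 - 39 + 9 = b^3 + b^2*(17*c - 4) + b*(80*c^2 - 22*c - 4) + 64*c^3 + 80*c^2 - 88*c + 16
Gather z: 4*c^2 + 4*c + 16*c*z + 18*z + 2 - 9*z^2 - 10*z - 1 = 4*c^2 + 4*c - 9*z^2 + z*(16*c + 8) + 1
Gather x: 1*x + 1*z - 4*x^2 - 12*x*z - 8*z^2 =-4*x^2 + x*(1 - 12*z) - 8*z^2 + z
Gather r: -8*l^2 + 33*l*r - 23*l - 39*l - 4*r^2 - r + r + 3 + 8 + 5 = -8*l^2 + 33*l*r - 62*l - 4*r^2 + 16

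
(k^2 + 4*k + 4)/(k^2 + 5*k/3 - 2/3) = 3*(k + 2)/(3*k - 1)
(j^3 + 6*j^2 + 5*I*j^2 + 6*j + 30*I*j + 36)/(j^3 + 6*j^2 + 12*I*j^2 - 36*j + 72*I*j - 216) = (j - I)/(j + 6*I)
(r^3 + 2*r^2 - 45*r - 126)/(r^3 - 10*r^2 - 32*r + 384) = (r^2 - 4*r - 21)/(r^2 - 16*r + 64)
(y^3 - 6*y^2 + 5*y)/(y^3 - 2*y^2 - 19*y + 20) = y/(y + 4)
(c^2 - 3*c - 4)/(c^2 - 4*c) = (c + 1)/c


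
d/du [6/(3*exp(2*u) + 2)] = -36*exp(2*u)/(3*exp(2*u) + 2)^2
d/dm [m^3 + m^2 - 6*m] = 3*m^2 + 2*m - 6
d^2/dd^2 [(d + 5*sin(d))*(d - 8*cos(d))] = -5*d*sin(d) + 8*d*cos(d) + 16*sin(d) + 80*sin(2*d) + 10*cos(d) + 2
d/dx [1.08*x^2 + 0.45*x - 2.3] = 2.16*x + 0.45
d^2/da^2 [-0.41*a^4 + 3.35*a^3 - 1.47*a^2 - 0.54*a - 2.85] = -4.92*a^2 + 20.1*a - 2.94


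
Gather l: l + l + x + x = 2*l + 2*x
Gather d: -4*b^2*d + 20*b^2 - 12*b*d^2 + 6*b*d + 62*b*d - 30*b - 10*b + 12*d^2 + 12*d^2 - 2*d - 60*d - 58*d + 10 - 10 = 20*b^2 - 40*b + d^2*(24 - 12*b) + d*(-4*b^2 + 68*b - 120)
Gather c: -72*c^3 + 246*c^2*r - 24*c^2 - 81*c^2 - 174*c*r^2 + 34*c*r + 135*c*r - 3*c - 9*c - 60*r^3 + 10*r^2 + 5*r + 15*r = -72*c^3 + c^2*(246*r - 105) + c*(-174*r^2 + 169*r - 12) - 60*r^3 + 10*r^2 + 20*r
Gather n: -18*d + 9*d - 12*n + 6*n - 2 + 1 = -9*d - 6*n - 1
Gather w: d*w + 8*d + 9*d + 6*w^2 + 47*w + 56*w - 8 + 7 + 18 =17*d + 6*w^2 + w*(d + 103) + 17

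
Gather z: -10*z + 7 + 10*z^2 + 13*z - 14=10*z^2 + 3*z - 7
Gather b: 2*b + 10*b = 12*b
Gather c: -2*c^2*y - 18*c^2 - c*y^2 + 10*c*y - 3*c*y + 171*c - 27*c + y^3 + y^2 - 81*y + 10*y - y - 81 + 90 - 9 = c^2*(-2*y - 18) + c*(-y^2 + 7*y + 144) + y^3 + y^2 - 72*y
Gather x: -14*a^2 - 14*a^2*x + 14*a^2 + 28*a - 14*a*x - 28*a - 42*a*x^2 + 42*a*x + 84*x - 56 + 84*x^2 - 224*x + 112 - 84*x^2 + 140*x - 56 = -42*a*x^2 + x*(-14*a^2 + 28*a)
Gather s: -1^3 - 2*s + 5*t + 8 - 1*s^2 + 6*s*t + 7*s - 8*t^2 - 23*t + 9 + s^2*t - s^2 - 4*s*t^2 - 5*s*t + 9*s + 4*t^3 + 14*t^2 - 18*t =s^2*(t - 2) + s*(-4*t^2 + t + 14) + 4*t^3 + 6*t^2 - 36*t + 16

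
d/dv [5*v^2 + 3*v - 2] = 10*v + 3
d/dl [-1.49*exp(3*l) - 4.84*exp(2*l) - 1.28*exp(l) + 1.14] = (-4.47*exp(2*l) - 9.68*exp(l) - 1.28)*exp(l)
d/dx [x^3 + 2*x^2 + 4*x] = 3*x^2 + 4*x + 4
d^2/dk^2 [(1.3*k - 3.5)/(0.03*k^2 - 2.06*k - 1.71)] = ((5.566 - 0.234*k)*(-0.03*k^2 + 2.06*k + 1.71) - (0.06*k - 2.06)*(0.12*k - 4.12)*(1.3*k - 3.5))/(-0.03*k^2 + 2.06*k + 1.71)^3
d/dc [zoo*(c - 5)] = zoo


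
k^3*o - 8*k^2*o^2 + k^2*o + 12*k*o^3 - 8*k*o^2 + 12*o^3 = (k - 6*o)*(k - 2*o)*(k*o + o)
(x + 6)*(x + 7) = x^2 + 13*x + 42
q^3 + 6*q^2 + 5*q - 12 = (q - 1)*(q + 3)*(q + 4)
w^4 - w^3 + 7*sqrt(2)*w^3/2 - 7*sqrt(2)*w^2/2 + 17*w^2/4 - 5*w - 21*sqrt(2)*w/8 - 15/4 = (w - 3/2)*(w + 1/2)*(w + sqrt(2))*(w + 5*sqrt(2)/2)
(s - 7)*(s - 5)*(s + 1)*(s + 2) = s^4 - 9*s^3 + s^2 + 81*s + 70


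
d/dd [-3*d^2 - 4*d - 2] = -6*d - 4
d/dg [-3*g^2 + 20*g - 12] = 20 - 6*g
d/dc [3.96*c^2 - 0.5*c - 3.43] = 7.92*c - 0.5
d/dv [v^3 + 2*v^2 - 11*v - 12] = 3*v^2 + 4*v - 11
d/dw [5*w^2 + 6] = 10*w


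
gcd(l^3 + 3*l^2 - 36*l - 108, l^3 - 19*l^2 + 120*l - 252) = l - 6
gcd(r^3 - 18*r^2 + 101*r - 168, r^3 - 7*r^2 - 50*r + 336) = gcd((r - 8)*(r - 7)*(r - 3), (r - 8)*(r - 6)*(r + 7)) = r - 8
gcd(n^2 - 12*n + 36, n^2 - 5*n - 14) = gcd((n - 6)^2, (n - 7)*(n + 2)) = 1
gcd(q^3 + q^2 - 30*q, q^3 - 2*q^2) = q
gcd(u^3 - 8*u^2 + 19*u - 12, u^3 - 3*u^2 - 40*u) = 1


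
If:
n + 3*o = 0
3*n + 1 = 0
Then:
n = -1/3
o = 1/9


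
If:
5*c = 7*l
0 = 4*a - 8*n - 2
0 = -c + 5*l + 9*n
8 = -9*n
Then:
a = -23/18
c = 28/9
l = 20/9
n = -8/9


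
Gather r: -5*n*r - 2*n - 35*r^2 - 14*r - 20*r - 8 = -2*n - 35*r^2 + r*(-5*n - 34) - 8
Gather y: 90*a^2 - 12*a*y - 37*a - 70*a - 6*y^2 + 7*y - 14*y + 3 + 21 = 90*a^2 - 107*a - 6*y^2 + y*(-12*a - 7) + 24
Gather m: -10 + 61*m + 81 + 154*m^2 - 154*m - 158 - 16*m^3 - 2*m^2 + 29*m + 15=-16*m^3 + 152*m^2 - 64*m - 72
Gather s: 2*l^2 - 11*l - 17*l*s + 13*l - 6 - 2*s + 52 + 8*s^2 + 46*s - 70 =2*l^2 + 2*l + 8*s^2 + s*(44 - 17*l) - 24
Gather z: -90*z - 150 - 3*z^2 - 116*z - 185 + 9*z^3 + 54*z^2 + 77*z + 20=9*z^3 + 51*z^2 - 129*z - 315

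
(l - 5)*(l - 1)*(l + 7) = l^3 + l^2 - 37*l + 35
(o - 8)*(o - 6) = o^2 - 14*o + 48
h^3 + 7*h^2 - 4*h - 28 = (h - 2)*(h + 2)*(h + 7)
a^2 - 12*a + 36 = (a - 6)^2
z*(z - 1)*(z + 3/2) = z^3 + z^2/2 - 3*z/2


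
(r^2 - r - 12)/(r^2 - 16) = (r + 3)/(r + 4)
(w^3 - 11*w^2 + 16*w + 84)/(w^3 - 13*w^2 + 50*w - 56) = (w^2 - 4*w - 12)/(w^2 - 6*w + 8)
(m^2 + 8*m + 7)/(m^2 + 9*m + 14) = (m + 1)/(m + 2)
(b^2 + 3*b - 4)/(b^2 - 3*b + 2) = (b + 4)/(b - 2)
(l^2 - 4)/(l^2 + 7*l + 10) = (l - 2)/(l + 5)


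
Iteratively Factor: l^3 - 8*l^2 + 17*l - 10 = (l - 1)*(l^2 - 7*l + 10) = (l - 2)*(l - 1)*(l - 5)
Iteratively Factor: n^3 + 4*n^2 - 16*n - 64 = (n + 4)*(n^2 - 16) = (n + 4)^2*(n - 4)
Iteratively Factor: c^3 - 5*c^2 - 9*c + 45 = (c - 3)*(c^2 - 2*c - 15) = (c - 5)*(c - 3)*(c + 3)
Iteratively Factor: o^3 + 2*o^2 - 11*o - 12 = (o - 3)*(o^2 + 5*o + 4) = (o - 3)*(o + 1)*(o + 4)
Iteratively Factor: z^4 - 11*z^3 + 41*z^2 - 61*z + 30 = (z - 3)*(z^3 - 8*z^2 + 17*z - 10) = (z - 3)*(z - 2)*(z^2 - 6*z + 5) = (z - 3)*(z - 2)*(z - 1)*(z - 5)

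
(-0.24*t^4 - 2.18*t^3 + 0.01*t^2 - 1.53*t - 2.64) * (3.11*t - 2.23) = -0.7464*t^5 - 6.2446*t^4 + 4.8925*t^3 - 4.7806*t^2 - 4.7985*t + 5.8872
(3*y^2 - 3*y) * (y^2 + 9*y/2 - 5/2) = 3*y^4 + 21*y^3/2 - 21*y^2 + 15*y/2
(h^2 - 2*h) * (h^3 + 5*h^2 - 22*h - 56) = h^5 + 3*h^4 - 32*h^3 - 12*h^2 + 112*h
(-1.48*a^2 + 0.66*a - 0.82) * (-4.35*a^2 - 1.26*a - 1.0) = 6.438*a^4 - 1.0062*a^3 + 4.2154*a^2 + 0.3732*a + 0.82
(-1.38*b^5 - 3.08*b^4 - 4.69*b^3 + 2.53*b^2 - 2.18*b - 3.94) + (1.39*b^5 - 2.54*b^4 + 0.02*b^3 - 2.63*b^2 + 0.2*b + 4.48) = 0.01*b^5 - 5.62*b^4 - 4.67*b^3 - 0.1*b^2 - 1.98*b + 0.54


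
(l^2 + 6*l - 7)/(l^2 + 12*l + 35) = (l - 1)/(l + 5)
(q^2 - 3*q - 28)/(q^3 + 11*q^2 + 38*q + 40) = (q - 7)/(q^2 + 7*q + 10)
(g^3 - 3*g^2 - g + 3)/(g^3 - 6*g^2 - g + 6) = (g - 3)/(g - 6)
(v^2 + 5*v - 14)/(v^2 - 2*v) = (v + 7)/v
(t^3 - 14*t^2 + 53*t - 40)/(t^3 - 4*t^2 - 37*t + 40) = (t - 5)/(t + 5)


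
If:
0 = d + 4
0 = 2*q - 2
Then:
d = -4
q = 1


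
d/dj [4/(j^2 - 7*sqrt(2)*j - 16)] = 4*(-2*j + 7*sqrt(2))/(-j^2 + 7*sqrt(2)*j + 16)^2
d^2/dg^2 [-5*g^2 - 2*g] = -10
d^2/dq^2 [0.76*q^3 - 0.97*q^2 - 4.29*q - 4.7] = 4.56*q - 1.94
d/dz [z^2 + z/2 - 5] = 2*z + 1/2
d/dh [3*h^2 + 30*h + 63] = 6*h + 30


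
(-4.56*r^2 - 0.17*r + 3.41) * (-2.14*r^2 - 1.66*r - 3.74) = 9.7584*r^4 + 7.9334*r^3 + 10.0392*r^2 - 5.0248*r - 12.7534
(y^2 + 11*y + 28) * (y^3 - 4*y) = y^5 + 11*y^4 + 24*y^3 - 44*y^2 - 112*y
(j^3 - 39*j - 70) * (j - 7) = j^4 - 7*j^3 - 39*j^2 + 203*j + 490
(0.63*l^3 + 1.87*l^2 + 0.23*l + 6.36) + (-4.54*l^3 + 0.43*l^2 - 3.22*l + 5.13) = -3.91*l^3 + 2.3*l^2 - 2.99*l + 11.49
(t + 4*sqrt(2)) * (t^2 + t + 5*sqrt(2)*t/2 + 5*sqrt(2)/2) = t^3 + t^2 + 13*sqrt(2)*t^2/2 + 13*sqrt(2)*t/2 + 20*t + 20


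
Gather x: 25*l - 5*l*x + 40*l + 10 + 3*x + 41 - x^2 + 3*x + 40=65*l - x^2 + x*(6 - 5*l) + 91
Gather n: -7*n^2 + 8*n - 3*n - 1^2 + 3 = -7*n^2 + 5*n + 2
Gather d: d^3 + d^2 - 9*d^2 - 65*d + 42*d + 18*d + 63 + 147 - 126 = d^3 - 8*d^2 - 5*d + 84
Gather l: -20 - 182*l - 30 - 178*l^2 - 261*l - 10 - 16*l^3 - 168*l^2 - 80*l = -16*l^3 - 346*l^2 - 523*l - 60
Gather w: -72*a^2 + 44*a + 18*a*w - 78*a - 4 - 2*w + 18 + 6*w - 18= -72*a^2 - 34*a + w*(18*a + 4) - 4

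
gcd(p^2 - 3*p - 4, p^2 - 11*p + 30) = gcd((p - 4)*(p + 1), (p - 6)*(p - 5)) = 1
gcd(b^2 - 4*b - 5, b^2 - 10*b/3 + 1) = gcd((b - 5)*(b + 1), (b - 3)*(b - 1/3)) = 1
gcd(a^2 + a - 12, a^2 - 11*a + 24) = a - 3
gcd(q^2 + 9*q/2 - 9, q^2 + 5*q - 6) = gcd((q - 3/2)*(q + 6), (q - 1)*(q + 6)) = q + 6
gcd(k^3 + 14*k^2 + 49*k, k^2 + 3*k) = k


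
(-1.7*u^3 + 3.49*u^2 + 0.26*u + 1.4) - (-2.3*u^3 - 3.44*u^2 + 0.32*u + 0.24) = 0.6*u^3 + 6.93*u^2 - 0.06*u + 1.16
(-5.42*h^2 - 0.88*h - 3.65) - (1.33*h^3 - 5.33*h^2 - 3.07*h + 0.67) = -1.33*h^3 - 0.0899999999999999*h^2 + 2.19*h - 4.32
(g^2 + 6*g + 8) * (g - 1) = g^3 + 5*g^2 + 2*g - 8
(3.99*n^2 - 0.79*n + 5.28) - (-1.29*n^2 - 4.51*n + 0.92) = 5.28*n^2 + 3.72*n + 4.36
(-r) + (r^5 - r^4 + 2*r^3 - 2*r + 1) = r^5 - r^4 + 2*r^3 - 3*r + 1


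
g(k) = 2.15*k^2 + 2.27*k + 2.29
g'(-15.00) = -62.23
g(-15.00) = 451.99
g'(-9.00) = -36.43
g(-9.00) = 156.01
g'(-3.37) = -12.22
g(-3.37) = 19.06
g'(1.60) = 9.15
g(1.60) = 11.43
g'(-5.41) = -20.99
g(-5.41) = 52.94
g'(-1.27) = -3.19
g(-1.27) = 2.87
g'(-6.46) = -25.51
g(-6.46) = 77.35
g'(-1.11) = -2.50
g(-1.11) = 2.42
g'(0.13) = 2.83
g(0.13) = 2.62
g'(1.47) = 8.59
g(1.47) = 10.27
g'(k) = 4.3*k + 2.27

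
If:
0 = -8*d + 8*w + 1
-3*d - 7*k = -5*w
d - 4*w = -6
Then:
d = 13/6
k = 89/168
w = 49/24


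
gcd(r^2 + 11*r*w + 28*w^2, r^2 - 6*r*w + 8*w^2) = 1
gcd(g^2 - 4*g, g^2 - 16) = g - 4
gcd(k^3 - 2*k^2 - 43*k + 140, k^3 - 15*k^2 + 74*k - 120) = k^2 - 9*k + 20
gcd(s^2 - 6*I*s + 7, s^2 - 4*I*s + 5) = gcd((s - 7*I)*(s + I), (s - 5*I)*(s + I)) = s + I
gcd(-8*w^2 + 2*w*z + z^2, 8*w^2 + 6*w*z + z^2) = 4*w + z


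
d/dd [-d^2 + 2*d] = 2 - 2*d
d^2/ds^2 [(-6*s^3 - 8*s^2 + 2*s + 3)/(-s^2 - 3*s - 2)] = 2*(16*s^3 + 51*s^2 + 57*s + 23)/(s^6 + 9*s^5 + 33*s^4 + 63*s^3 + 66*s^2 + 36*s + 8)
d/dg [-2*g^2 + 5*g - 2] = 5 - 4*g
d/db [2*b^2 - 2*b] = 4*b - 2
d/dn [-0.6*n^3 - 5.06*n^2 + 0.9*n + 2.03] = -1.8*n^2 - 10.12*n + 0.9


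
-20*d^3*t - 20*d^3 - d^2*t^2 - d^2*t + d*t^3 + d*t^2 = (-5*d + t)*(4*d + t)*(d*t + d)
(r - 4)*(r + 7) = r^2 + 3*r - 28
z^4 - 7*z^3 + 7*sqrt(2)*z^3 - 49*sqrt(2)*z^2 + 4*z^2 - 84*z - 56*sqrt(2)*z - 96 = (z - 8)*(z + 1)*(z + sqrt(2))*(z + 6*sqrt(2))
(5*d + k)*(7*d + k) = 35*d^2 + 12*d*k + k^2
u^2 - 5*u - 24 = (u - 8)*(u + 3)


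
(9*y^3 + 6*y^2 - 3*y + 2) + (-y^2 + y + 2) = 9*y^3 + 5*y^2 - 2*y + 4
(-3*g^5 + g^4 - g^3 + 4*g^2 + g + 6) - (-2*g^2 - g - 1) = -3*g^5 + g^4 - g^3 + 6*g^2 + 2*g + 7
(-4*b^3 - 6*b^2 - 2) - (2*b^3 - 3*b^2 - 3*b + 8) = -6*b^3 - 3*b^2 + 3*b - 10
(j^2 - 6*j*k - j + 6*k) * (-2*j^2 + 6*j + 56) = -2*j^4 + 12*j^3*k + 8*j^3 - 48*j^2*k + 50*j^2 - 300*j*k - 56*j + 336*k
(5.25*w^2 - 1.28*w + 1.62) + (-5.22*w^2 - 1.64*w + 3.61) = 0.0300000000000002*w^2 - 2.92*w + 5.23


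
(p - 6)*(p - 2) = p^2 - 8*p + 12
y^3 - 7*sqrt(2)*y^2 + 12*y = y*(y - 6*sqrt(2))*(y - sqrt(2))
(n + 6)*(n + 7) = n^2 + 13*n + 42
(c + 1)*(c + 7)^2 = c^3 + 15*c^2 + 63*c + 49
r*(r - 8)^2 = r^3 - 16*r^2 + 64*r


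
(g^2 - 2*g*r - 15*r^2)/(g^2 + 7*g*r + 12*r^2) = (g - 5*r)/(g + 4*r)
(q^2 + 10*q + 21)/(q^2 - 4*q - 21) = (q + 7)/(q - 7)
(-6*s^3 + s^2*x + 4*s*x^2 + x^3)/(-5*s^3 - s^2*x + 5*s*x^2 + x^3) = (6*s^2 + 5*s*x + x^2)/(5*s^2 + 6*s*x + x^2)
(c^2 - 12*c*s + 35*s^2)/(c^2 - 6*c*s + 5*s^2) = (-c + 7*s)/(-c + s)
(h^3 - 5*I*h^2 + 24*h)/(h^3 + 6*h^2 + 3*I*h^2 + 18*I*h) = (h - 8*I)/(h + 6)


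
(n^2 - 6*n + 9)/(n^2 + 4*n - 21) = (n - 3)/(n + 7)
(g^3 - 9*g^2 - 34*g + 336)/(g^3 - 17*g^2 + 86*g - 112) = (g + 6)/(g - 2)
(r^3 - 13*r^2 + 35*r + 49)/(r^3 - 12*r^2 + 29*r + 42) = (r - 7)/(r - 6)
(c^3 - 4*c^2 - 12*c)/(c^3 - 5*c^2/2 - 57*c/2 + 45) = 2*c*(c + 2)/(2*c^2 + 7*c - 15)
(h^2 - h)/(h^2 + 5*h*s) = (h - 1)/(h + 5*s)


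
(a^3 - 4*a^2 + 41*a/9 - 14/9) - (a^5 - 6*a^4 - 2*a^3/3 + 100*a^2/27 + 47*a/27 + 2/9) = -a^5 + 6*a^4 + 5*a^3/3 - 208*a^2/27 + 76*a/27 - 16/9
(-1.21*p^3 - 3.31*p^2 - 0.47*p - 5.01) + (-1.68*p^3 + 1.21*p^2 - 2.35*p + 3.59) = -2.89*p^3 - 2.1*p^2 - 2.82*p - 1.42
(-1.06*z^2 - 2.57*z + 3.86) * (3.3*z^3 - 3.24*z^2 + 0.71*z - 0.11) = -3.498*z^5 - 5.0466*z^4 + 20.3122*z^3 - 14.2145*z^2 + 3.0233*z - 0.4246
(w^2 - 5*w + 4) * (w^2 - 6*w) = w^4 - 11*w^3 + 34*w^2 - 24*w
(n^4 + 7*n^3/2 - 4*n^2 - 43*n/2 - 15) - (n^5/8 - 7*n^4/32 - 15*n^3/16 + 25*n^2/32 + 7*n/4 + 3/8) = -n^5/8 + 39*n^4/32 + 71*n^3/16 - 153*n^2/32 - 93*n/4 - 123/8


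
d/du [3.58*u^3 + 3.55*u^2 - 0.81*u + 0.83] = 10.74*u^2 + 7.1*u - 0.81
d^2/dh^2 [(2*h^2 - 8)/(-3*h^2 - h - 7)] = 12*(h^3 + 57*h^2 + 12*h - 43)/(27*h^6 + 27*h^5 + 198*h^4 + 127*h^3 + 462*h^2 + 147*h + 343)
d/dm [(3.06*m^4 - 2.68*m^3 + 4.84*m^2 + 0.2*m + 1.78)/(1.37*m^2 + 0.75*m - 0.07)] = (8.3844*m^5 + 3.2134*m^4 - 4.8768*m^3 + 3.9188*m^2 - 5.5548*m - 1.349)/(1.8769*m^4 + 2.055*m^3 + 0.3707*m^2 - 0.105*m + 0.0049)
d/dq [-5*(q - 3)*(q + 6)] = -10*q - 15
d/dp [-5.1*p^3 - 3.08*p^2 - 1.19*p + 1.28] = -15.3*p^2 - 6.16*p - 1.19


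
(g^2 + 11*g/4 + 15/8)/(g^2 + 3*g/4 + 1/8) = (8*g^2 + 22*g + 15)/(8*g^2 + 6*g + 1)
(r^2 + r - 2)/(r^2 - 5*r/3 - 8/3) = 3*(-r^2 - r + 2)/(-3*r^2 + 5*r + 8)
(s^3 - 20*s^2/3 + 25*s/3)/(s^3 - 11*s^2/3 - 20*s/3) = (3*s - 5)/(3*s + 4)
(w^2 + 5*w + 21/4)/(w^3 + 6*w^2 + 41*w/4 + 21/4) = 1/(w + 1)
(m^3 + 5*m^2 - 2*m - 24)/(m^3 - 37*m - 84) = (m - 2)/(m - 7)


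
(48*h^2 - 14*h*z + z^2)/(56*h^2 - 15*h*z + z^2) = (-6*h + z)/(-7*h + z)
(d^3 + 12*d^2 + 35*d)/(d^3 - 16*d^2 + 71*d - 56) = d*(d^2 + 12*d + 35)/(d^3 - 16*d^2 + 71*d - 56)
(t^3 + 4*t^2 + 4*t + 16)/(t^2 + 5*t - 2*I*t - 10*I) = (t^2 + 2*t*(2 + I) + 8*I)/(t + 5)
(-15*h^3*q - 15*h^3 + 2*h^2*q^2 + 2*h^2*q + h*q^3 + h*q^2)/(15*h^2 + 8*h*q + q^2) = h*(-3*h*q - 3*h + q^2 + q)/(3*h + q)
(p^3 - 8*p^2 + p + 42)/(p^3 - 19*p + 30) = (p^2 - 5*p - 14)/(p^2 + 3*p - 10)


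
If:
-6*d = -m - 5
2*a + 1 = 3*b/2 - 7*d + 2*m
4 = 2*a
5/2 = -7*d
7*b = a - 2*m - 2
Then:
No Solution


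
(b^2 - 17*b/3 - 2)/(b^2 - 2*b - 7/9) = 3*(b - 6)/(3*b - 7)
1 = 1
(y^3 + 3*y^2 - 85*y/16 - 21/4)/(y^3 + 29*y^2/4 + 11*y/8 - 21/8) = (4*y^2 + 9*y - 28)/(2*(2*y^2 + 13*y - 7))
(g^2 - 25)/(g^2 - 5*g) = (g + 5)/g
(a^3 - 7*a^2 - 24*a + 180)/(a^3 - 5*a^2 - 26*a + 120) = (a - 6)/(a - 4)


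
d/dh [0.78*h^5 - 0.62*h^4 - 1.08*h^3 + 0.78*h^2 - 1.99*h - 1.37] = 3.9*h^4 - 2.48*h^3 - 3.24*h^2 + 1.56*h - 1.99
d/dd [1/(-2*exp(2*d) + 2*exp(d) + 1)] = (4*exp(d) - 2)*exp(d)/(-2*exp(2*d) + 2*exp(d) + 1)^2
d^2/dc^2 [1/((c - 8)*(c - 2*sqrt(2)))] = 2*((c - 8)^2 + (c - 8)*(c - 2*sqrt(2)) + (c - 2*sqrt(2))^2)/((c - 8)^3*(c - 2*sqrt(2))^3)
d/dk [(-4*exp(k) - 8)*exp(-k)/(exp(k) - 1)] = 4*(exp(2*k) + 4*exp(k) - 2)*exp(-k)/(exp(2*k) - 2*exp(k) + 1)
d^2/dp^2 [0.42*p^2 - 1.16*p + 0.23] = 0.840000000000000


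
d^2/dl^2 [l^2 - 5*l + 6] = 2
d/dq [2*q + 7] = 2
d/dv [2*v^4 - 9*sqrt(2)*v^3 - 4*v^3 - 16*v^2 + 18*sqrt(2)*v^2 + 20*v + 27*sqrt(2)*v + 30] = 8*v^3 - 27*sqrt(2)*v^2 - 12*v^2 - 32*v + 36*sqrt(2)*v + 20 + 27*sqrt(2)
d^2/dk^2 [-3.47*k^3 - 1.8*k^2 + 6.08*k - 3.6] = -20.82*k - 3.6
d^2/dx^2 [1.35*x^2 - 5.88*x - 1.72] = 2.70000000000000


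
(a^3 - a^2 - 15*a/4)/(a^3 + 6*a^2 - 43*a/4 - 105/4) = a/(a + 7)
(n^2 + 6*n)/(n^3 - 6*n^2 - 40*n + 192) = n/(n^2 - 12*n + 32)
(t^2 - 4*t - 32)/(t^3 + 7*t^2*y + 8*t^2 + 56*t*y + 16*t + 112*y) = (t - 8)/(t^2 + 7*t*y + 4*t + 28*y)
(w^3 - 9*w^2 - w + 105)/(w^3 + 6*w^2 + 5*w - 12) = (w^2 - 12*w + 35)/(w^2 + 3*w - 4)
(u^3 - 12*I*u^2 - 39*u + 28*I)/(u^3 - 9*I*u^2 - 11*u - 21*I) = (u^2 - 5*I*u - 4)/(u^2 - 2*I*u + 3)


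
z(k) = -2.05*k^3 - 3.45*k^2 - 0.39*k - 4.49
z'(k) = -6.15*k^2 - 6.9*k - 0.39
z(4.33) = -237.29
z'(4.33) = -145.57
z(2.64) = -67.28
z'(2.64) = -61.47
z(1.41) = -17.65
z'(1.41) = -22.35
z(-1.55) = -4.54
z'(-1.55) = -4.47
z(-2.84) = 15.75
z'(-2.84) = -30.40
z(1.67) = -24.31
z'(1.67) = -29.06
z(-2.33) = 3.62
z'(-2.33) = -17.70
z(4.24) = -224.43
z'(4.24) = -140.21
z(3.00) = -92.06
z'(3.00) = -76.44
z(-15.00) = 6143.86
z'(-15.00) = -1280.64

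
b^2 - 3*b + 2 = (b - 2)*(b - 1)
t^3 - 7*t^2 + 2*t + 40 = (t - 5)*(t - 4)*(t + 2)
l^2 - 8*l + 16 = (l - 4)^2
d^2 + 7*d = d*(d + 7)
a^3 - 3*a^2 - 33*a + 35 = (a - 7)*(a - 1)*(a + 5)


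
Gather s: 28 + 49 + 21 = 98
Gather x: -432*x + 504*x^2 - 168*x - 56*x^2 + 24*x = 448*x^2 - 576*x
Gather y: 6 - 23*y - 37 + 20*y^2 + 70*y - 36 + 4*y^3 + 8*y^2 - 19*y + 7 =4*y^3 + 28*y^2 + 28*y - 60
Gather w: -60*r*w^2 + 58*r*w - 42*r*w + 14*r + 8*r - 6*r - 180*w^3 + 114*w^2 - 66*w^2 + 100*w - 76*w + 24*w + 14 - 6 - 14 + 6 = 16*r - 180*w^3 + w^2*(48 - 60*r) + w*(16*r + 48)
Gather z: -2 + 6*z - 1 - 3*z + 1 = 3*z - 2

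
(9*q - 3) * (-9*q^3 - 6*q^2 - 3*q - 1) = -81*q^4 - 27*q^3 - 9*q^2 + 3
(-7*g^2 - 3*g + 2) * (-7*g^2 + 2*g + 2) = 49*g^4 + 7*g^3 - 34*g^2 - 2*g + 4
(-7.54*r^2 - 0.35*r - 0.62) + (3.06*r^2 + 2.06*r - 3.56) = -4.48*r^2 + 1.71*r - 4.18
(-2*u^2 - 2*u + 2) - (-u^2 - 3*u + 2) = -u^2 + u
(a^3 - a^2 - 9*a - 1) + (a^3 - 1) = 2*a^3 - a^2 - 9*a - 2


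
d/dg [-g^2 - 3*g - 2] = -2*g - 3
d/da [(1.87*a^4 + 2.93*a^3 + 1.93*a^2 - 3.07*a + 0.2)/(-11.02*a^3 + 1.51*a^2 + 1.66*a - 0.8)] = (-20.6074*a^6 + 5.64739999999999*a^5 + 35.0055*a^4 - 63.9192*a^3 + 7.4195*a^2 - 3.692*a + 2.124)/(121.4404*a^6 - 33.2804*a^5 - 34.3063*a^4 + 22.6452*a^3 + 0.339599999999999*a^2 - 2.656*a + 0.64)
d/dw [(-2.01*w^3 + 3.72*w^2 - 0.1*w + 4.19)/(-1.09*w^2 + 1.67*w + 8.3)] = (2.1909*w^4 - 6.7134*w^3 - 43.9456*w^2 + 70.8862*w - 7.8273)/(1.1881*w^4 - 3.6406*w^3 - 15.3051*w^2 + 27.722*w + 68.89)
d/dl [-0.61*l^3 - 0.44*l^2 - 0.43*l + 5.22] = -1.83*l^2 - 0.88*l - 0.43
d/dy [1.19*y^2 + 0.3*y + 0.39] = 2.38*y + 0.3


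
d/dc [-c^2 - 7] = -2*c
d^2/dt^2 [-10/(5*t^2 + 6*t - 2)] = 20*(25*t^2 + 30*t - 4*(5*t + 3)^2 - 10)/(5*t^2 + 6*t - 2)^3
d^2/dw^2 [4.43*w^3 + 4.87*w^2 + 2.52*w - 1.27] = 26.58*w + 9.74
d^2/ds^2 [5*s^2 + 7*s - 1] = 10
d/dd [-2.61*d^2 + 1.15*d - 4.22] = 1.15 - 5.22*d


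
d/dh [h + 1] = 1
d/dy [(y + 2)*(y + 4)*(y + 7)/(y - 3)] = 2*(y^3 + 2*y^2 - 39*y - 103)/(y^2 - 6*y + 9)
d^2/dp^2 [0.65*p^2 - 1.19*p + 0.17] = 1.30000000000000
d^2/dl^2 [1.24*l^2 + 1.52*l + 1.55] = 2.48000000000000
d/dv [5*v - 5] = 5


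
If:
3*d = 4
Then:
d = 4/3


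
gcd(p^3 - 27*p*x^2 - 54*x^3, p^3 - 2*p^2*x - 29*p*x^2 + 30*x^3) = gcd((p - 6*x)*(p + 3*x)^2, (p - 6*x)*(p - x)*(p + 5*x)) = -p + 6*x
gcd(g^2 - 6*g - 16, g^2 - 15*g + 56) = g - 8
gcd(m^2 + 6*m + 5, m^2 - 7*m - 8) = m + 1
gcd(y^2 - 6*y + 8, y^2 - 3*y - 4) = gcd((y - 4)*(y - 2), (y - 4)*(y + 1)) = y - 4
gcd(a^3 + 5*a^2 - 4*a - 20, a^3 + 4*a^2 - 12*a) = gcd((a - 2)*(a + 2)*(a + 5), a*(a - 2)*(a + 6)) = a - 2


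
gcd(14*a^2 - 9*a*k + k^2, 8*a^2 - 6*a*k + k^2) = 2*a - k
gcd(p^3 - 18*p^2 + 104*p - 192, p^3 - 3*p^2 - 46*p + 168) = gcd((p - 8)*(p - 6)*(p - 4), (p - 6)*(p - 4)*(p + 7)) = p^2 - 10*p + 24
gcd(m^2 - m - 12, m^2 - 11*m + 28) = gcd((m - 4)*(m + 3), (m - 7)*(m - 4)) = m - 4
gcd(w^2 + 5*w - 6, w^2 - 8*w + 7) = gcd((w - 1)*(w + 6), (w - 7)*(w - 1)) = w - 1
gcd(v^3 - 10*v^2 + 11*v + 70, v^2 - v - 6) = v + 2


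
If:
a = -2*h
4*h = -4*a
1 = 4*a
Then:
No Solution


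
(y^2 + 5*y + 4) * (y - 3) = y^3 + 2*y^2 - 11*y - 12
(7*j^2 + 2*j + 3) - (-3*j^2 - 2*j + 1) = 10*j^2 + 4*j + 2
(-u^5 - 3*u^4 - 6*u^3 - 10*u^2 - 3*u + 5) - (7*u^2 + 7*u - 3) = -u^5 - 3*u^4 - 6*u^3 - 17*u^2 - 10*u + 8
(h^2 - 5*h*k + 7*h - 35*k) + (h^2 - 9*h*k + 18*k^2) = 2*h^2 - 14*h*k + 7*h + 18*k^2 - 35*k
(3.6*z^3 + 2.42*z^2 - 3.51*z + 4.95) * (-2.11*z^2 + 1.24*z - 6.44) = -7.596*z^5 - 0.642199999999999*z^4 - 12.7771*z^3 - 30.3817*z^2 + 28.7424*z - 31.878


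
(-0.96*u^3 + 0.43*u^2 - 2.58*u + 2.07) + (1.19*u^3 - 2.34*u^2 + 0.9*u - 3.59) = 0.23*u^3 - 1.91*u^2 - 1.68*u - 1.52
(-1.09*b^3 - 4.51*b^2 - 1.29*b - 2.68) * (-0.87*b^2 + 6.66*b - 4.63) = 0.9483*b^5 - 3.3357*b^4 - 23.8676*b^3 + 14.6215*b^2 - 11.8761*b + 12.4084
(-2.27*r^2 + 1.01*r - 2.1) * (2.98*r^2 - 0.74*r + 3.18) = -6.7646*r^4 + 4.6896*r^3 - 14.224*r^2 + 4.7658*r - 6.678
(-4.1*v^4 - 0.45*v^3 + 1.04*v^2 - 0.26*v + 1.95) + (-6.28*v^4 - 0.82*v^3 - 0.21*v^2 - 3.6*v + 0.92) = -10.38*v^4 - 1.27*v^3 + 0.83*v^2 - 3.86*v + 2.87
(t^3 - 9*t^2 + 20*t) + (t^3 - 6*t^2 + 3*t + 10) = 2*t^3 - 15*t^2 + 23*t + 10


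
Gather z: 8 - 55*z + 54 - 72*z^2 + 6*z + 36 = -72*z^2 - 49*z + 98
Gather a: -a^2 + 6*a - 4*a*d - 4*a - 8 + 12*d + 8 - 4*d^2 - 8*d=-a^2 + a*(2 - 4*d) - 4*d^2 + 4*d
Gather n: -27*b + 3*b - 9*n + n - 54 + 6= -24*b - 8*n - 48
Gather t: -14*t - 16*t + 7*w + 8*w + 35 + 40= -30*t + 15*w + 75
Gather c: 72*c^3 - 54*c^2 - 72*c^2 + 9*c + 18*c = 72*c^3 - 126*c^2 + 27*c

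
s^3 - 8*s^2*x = s^2*(s - 8*x)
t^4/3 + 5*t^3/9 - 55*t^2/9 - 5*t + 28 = (t/3 + 1)*(t - 3)*(t - 7/3)*(t + 4)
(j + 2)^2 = j^2 + 4*j + 4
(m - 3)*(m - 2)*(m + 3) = m^3 - 2*m^2 - 9*m + 18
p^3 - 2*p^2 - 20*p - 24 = (p - 6)*(p + 2)^2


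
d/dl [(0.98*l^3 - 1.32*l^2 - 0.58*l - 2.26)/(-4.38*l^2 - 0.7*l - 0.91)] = (-4.2924*l^4 - 1.372*l^3 - 4.2918*l^2 - 17.3952*l - 1.0542)/(19.1844*l^4 + 6.132*l^3 + 8.4616*l^2 + 1.274*l + 0.8281)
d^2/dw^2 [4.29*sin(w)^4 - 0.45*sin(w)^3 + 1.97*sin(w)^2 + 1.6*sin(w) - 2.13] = -68.64*sin(w)^4 + 4.05*sin(w)^3 + 43.6*sin(w)^2 - 4.3*sin(w) + 3.94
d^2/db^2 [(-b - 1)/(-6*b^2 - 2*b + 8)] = ((b + 1)*(6*b + 1)^2 - (9*b + 4)*(3*b^2 + b - 4))/(3*b^2 + b - 4)^3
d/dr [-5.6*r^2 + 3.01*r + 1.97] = 3.01 - 11.2*r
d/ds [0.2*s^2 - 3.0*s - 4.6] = 0.4*s - 3.0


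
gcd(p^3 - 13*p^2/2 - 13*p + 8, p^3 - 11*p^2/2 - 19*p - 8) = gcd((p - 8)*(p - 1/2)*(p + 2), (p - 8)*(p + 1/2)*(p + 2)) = p^2 - 6*p - 16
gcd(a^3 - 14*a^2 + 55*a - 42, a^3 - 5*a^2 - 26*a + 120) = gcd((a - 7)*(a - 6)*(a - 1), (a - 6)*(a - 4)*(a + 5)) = a - 6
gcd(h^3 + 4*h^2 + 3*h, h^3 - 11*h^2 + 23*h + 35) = h + 1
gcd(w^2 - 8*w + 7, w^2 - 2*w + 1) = w - 1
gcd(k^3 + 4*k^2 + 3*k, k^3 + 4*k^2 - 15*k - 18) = k + 1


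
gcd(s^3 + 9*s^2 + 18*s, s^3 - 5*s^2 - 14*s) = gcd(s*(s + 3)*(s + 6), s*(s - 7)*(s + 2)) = s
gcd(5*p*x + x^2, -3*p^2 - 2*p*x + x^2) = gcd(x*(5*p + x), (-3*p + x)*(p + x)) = 1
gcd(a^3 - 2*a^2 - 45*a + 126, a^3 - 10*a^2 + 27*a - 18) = a^2 - 9*a + 18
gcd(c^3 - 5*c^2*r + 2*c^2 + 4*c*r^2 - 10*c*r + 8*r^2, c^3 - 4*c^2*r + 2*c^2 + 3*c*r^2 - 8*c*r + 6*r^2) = -c^2 + c*r - 2*c + 2*r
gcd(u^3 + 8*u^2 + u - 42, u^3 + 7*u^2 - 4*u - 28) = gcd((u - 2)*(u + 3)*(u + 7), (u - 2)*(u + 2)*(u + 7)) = u^2 + 5*u - 14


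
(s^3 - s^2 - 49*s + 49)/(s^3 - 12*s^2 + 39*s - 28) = (s + 7)/(s - 4)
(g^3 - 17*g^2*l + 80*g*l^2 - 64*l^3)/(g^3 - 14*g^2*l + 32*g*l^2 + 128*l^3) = (g - l)/(g + 2*l)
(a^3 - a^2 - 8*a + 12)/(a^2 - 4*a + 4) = a + 3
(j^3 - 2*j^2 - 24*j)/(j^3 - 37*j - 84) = j*(j - 6)/(j^2 - 4*j - 21)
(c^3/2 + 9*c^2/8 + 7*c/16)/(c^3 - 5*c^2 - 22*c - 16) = c*(8*c^2 + 18*c + 7)/(16*(c^3 - 5*c^2 - 22*c - 16))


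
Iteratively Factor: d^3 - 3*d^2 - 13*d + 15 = (d + 3)*(d^2 - 6*d + 5) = (d - 5)*(d + 3)*(d - 1)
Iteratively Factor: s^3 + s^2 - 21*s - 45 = (s + 3)*(s^2 - 2*s - 15) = (s - 5)*(s + 3)*(s + 3)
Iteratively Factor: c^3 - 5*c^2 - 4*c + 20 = (c - 2)*(c^2 - 3*c - 10) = (c - 5)*(c - 2)*(c + 2)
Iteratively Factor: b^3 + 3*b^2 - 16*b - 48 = (b + 3)*(b^2 - 16) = (b - 4)*(b + 3)*(b + 4)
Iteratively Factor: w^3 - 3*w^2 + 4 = (w + 1)*(w^2 - 4*w + 4) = (w - 2)*(w + 1)*(w - 2)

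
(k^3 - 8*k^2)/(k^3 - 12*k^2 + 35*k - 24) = k^2/(k^2 - 4*k + 3)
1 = 1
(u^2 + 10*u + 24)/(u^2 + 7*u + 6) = (u + 4)/(u + 1)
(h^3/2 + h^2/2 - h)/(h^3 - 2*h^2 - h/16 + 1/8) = 8*h*(h^2 + h - 2)/(16*h^3 - 32*h^2 - h + 2)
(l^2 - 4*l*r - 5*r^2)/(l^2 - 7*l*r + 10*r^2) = (-l - r)/(-l + 2*r)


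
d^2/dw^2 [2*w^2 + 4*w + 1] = 4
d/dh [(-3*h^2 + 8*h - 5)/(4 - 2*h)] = (3*h^2 - 12*h + 11)/(2*(h^2 - 4*h + 4))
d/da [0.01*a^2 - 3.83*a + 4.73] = 0.02*a - 3.83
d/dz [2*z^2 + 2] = 4*z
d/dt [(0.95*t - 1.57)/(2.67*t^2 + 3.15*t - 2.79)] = (-2.5365*t^2 + 8.3838*t + 2.295)/(7.1289*t^4 + 16.821*t^3 - 4.9761*t^2 - 17.577*t + 7.7841)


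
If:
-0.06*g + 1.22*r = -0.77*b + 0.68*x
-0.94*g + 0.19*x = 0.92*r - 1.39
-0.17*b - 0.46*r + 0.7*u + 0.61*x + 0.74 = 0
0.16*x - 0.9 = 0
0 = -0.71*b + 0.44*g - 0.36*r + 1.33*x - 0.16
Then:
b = 25.69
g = 14.71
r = -12.36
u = -7.84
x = 5.62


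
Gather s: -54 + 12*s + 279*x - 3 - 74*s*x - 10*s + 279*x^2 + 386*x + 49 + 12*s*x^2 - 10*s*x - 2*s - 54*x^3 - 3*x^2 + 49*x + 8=s*(12*x^2 - 84*x) - 54*x^3 + 276*x^2 + 714*x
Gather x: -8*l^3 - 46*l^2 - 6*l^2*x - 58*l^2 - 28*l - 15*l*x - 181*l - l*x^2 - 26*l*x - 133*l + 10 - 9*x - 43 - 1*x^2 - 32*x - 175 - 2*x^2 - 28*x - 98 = -8*l^3 - 104*l^2 - 342*l + x^2*(-l - 3) + x*(-6*l^2 - 41*l - 69) - 306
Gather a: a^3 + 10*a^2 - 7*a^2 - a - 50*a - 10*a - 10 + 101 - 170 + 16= a^3 + 3*a^2 - 61*a - 63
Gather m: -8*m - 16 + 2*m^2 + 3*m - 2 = 2*m^2 - 5*m - 18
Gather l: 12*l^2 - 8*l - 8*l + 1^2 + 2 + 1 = 12*l^2 - 16*l + 4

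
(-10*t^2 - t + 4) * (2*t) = -20*t^3 - 2*t^2 + 8*t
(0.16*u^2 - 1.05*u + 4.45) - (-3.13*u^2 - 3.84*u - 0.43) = 3.29*u^2 + 2.79*u + 4.88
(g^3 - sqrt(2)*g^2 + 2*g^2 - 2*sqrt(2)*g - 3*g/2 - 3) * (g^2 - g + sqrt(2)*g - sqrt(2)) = g^5 + g^4 - 11*g^3/2 - 7*g^2/2 - 3*sqrt(2)*g^2/2 - 3*sqrt(2)*g/2 + 7*g + 3*sqrt(2)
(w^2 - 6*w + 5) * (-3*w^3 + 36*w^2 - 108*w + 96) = -3*w^5 + 54*w^4 - 339*w^3 + 924*w^2 - 1116*w + 480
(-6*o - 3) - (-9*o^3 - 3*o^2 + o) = 9*o^3 + 3*o^2 - 7*o - 3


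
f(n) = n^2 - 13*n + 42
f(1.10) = 28.91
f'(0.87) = -11.26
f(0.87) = 31.45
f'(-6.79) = -26.58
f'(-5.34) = -23.68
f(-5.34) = 139.94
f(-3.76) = 105.02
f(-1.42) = 62.48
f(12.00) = 30.00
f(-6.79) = 176.37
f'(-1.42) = -15.84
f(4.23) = 4.90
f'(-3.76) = -20.52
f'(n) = 2*n - 13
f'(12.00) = 11.00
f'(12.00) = 11.00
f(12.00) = 30.00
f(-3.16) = 93.07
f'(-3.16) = -19.32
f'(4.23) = -4.54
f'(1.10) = -10.80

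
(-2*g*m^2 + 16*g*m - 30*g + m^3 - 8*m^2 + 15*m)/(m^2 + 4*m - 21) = (-2*g*m + 10*g + m^2 - 5*m)/(m + 7)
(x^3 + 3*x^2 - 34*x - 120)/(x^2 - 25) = (x^2 - 2*x - 24)/(x - 5)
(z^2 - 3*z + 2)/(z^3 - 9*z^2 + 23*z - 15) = (z - 2)/(z^2 - 8*z + 15)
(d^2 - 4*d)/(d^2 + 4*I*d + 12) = d*(d - 4)/(d^2 + 4*I*d + 12)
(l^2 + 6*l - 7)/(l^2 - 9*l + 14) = (l^2 + 6*l - 7)/(l^2 - 9*l + 14)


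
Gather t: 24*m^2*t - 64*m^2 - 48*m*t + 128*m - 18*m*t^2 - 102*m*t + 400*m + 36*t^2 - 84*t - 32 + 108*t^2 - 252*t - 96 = -64*m^2 + 528*m + t^2*(144 - 18*m) + t*(24*m^2 - 150*m - 336) - 128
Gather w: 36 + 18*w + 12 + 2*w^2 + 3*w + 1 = 2*w^2 + 21*w + 49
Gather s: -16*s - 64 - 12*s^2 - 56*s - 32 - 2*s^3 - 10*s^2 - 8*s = -2*s^3 - 22*s^2 - 80*s - 96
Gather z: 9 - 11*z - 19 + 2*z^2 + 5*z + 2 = 2*z^2 - 6*z - 8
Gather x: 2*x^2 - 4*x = 2*x^2 - 4*x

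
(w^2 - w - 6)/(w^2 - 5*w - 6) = (-w^2 + w + 6)/(-w^2 + 5*w + 6)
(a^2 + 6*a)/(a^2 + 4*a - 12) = a/(a - 2)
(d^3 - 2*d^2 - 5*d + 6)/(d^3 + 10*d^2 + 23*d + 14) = (d^2 - 4*d + 3)/(d^2 + 8*d + 7)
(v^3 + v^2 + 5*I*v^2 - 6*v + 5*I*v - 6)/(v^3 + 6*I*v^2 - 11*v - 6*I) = (v + 1)/(v + I)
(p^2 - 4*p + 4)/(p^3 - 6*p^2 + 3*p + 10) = (p - 2)/(p^2 - 4*p - 5)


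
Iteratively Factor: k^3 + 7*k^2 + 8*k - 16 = (k + 4)*(k^2 + 3*k - 4) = (k + 4)^2*(k - 1)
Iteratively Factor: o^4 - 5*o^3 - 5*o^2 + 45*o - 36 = (o - 4)*(o^3 - o^2 - 9*o + 9) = (o - 4)*(o - 1)*(o^2 - 9) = (o - 4)*(o - 1)*(o + 3)*(o - 3)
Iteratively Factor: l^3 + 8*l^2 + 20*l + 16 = (l + 2)*(l^2 + 6*l + 8) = (l + 2)*(l + 4)*(l + 2)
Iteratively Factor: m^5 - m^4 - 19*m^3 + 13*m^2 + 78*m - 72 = (m - 2)*(m^4 + m^3 - 17*m^2 - 21*m + 36) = (m - 2)*(m + 3)*(m^3 - 2*m^2 - 11*m + 12) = (m - 2)*(m - 1)*(m + 3)*(m^2 - m - 12) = (m - 4)*(m - 2)*(m - 1)*(m + 3)*(m + 3)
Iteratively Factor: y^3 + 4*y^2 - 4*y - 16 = (y + 4)*(y^2 - 4) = (y - 2)*(y + 4)*(y + 2)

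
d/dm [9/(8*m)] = -9/(8*m^2)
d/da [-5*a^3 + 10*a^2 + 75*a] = -15*a^2 + 20*a + 75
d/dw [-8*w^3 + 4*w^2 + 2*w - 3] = -24*w^2 + 8*w + 2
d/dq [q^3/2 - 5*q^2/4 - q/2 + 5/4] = 3*q^2/2 - 5*q/2 - 1/2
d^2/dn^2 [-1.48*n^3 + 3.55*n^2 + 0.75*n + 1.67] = 7.1 - 8.88*n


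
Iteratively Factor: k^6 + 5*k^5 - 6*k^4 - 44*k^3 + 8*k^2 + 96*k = (k)*(k^5 + 5*k^4 - 6*k^3 - 44*k^2 + 8*k + 96) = k*(k + 2)*(k^4 + 3*k^3 - 12*k^2 - 20*k + 48) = k*(k - 2)*(k + 2)*(k^3 + 5*k^2 - 2*k - 24) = k*(k - 2)*(k + 2)*(k + 3)*(k^2 + 2*k - 8) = k*(k - 2)^2*(k + 2)*(k + 3)*(k + 4)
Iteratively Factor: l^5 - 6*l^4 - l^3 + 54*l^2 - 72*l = (l + 3)*(l^4 - 9*l^3 + 26*l^2 - 24*l) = l*(l + 3)*(l^3 - 9*l^2 + 26*l - 24) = l*(l - 2)*(l + 3)*(l^2 - 7*l + 12) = l*(l - 4)*(l - 2)*(l + 3)*(l - 3)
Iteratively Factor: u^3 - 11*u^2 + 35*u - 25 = (u - 5)*(u^2 - 6*u + 5) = (u - 5)*(u - 1)*(u - 5)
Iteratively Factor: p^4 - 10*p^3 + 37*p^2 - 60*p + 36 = (p - 3)*(p^3 - 7*p^2 + 16*p - 12) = (p - 3)*(p - 2)*(p^2 - 5*p + 6) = (p - 3)*(p - 2)^2*(p - 3)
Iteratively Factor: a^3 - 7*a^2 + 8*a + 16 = (a - 4)*(a^2 - 3*a - 4) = (a - 4)*(a + 1)*(a - 4)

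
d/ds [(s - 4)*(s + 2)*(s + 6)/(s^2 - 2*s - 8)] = 1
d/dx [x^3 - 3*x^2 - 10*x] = 3*x^2 - 6*x - 10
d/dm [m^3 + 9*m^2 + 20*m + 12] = 3*m^2 + 18*m + 20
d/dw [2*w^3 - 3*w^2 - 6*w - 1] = 6*w^2 - 6*w - 6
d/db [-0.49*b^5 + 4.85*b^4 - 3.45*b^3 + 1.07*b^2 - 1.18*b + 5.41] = -2.45*b^4 + 19.4*b^3 - 10.35*b^2 + 2.14*b - 1.18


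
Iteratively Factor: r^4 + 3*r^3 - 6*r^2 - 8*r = (r)*(r^3 + 3*r^2 - 6*r - 8) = r*(r - 2)*(r^2 + 5*r + 4) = r*(r - 2)*(r + 4)*(r + 1)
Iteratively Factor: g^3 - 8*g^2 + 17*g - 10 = (g - 1)*(g^2 - 7*g + 10) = (g - 5)*(g - 1)*(g - 2)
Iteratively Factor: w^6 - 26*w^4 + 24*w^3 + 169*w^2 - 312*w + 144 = (w - 3)*(w^5 + 3*w^4 - 17*w^3 - 27*w^2 + 88*w - 48) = (w - 3)*(w - 1)*(w^4 + 4*w^3 - 13*w^2 - 40*w + 48) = (w - 3)*(w - 1)^2*(w^3 + 5*w^2 - 8*w - 48) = (w - 3)*(w - 1)^2*(w + 4)*(w^2 + w - 12) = (w - 3)^2*(w - 1)^2*(w + 4)*(w + 4)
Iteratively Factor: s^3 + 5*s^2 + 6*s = (s)*(s^2 + 5*s + 6) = s*(s + 2)*(s + 3)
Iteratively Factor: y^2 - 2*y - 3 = (y + 1)*(y - 3)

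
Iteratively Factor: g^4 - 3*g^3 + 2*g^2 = (g)*(g^3 - 3*g^2 + 2*g) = g*(g - 2)*(g^2 - g) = g*(g - 2)*(g - 1)*(g)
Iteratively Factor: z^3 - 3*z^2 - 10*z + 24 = (z + 3)*(z^2 - 6*z + 8) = (z - 4)*(z + 3)*(z - 2)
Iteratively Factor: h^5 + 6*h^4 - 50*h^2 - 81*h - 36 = (h + 3)*(h^4 + 3*h^3 - 9*h^2 - 23*h - 12) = (h + 1)*(h + 3)*(h^3 + 2*h^2 - 11*h - 12) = (h - 3)*(h + 1)*(h + 3)*(h^2 + 5*h + 4) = (h - 3)*(h + 1)*(h + 3)*(h + 4)*(h + 1)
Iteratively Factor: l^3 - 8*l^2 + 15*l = (l - 5)*(l^2 - 3*l) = (l - 5)*(l - 3)*(l)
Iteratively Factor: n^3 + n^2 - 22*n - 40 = (n + 2)*(n^2 - n - 20) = (n + 2)*(n + 4)*(n - 5)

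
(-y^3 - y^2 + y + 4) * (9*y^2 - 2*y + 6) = -9*y^5 - 7*y^4 + 5*y^3 + 28*y^2 - 2*y + 24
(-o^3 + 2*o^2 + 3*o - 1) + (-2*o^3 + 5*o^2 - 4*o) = -3*o^3 + 7*o^2 - o - 1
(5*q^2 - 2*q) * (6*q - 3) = 30*q^3 - 27*q^2 + 6*q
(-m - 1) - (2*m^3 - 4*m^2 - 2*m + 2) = -2*m^3 + 4*m^2 + m - 3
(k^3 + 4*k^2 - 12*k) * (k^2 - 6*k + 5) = k^5 - 2*k^4 - 31*k^3 + 92*k^2 - 60*k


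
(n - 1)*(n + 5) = n^2 + 4*n - 5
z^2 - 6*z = z*(z - 6)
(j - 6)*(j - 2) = j^2 - 8*j + 12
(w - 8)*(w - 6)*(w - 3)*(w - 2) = w^4 - 19*w^3 + 124*w^2 - 324*w + 288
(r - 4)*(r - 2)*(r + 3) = r^3 - 3*r^2 - 10*r + 24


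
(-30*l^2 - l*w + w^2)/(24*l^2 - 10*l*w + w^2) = (5*l + w)/(-4*l + w)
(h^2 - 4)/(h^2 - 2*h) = (h + 2)/h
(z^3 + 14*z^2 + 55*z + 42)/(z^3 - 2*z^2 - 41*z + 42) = (z^2 + 8*z + 7)/(z^2 - 8*z + 7)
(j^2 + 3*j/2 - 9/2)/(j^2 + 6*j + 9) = (j - 3/2)/(j + 3)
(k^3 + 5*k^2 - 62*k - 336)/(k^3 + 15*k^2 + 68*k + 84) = (k - 8)/(k + 2)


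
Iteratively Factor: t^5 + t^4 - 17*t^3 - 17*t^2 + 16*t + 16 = (t + 1)*(t^4 - 17*t^2 + 16) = (t - 4)*(t + 1)*(t^3 + 4*t^2 - t - 4) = (t - 4)*(t + 1)^2*(t^2 + 3*t - 4) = (t - 4)*(t - 1)*(t + 1)^2*(t + 4)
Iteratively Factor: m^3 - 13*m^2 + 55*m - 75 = (m - 3)*(m^2 - 10*m + 25) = (m - 5)*(m - 3)*(m - 5)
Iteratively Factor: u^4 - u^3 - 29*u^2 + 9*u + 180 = (u - 3)*(u^3 + 2*u^2 - 23*u - 60) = (u - 3)*(u + 3)*(u^2 - u - 20) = (u - 3)*(u + 3)*(u + 4)*(u - 5)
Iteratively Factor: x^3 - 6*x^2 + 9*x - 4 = (x - 1)*(x^2 - 5*x + 4) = (x - 4)*(x - 1)*(x - 1)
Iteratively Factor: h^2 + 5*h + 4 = (h + 1)*(h + 4)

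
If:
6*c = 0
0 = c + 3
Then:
No Solution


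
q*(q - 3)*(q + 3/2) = q^3 - 3*q^2/2 - 9*q/2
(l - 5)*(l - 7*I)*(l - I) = l^3 - 5*l^2 - 8*I*l^2 - 7*l + 40*I*l + 35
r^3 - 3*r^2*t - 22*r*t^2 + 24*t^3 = (r - 6*t)*(r - t)*(r + 4*t)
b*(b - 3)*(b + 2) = b^3 - b^2 - 6*b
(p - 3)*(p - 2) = p^2 - 5*p + 6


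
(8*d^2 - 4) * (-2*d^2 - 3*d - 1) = -16*d^4 - 24*d^3 + 12*d + 4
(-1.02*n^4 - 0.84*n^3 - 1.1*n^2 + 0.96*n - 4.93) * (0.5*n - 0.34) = -0.51*n^5 - 0.0731999999999999*n^4 - 0.2644*n^3 + 0.854*n^2 - 2.7914*n + 1.6762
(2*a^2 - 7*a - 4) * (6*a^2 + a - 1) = 12*a^4 - 40*a^3 - 33*a^2 + 3*a + 4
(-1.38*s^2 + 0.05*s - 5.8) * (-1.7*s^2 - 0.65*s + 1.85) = 2.346*s^4 + 0.812*s^3 + 7.2745*s^2 + 3.8625*s - 10.73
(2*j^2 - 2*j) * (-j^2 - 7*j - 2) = -2*j^4 - 12*j^3 + 10*j^2 + 4*j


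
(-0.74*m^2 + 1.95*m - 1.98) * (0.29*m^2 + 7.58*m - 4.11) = -0.2146*m^4 - 5.0437*m^3 + 17.2482*m^2 - 23.0229*m + 8.1378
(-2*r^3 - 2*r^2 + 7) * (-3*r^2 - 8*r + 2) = 6*r^5 + 22*r^4 + 12*r^3 - 25*r^2 - 56*r + 14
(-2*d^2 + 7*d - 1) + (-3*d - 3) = -2*d^2 + 4*d - 4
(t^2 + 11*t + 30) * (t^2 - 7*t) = t^4 + 4*t^3 - 47*t^2 - 210*t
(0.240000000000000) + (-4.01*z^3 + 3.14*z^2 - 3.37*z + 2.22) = -4.01*z^3 + 3.14*z^2 - 3.37*z + 2.46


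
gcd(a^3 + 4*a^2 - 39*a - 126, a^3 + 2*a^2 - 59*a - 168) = a^2 + 10*a + 21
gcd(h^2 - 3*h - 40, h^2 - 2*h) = 1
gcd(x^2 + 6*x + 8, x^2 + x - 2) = x + 2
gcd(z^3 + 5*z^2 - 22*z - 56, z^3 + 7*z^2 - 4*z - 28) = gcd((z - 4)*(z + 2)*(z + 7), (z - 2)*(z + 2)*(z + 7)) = z^2 + 9*z + 14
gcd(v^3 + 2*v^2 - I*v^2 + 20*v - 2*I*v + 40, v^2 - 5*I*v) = v - 5*I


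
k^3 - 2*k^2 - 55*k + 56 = (k - 8)*(k - 1)*(k + 7)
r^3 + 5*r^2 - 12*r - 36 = (r - 3)*(r + 2)*(r + 6)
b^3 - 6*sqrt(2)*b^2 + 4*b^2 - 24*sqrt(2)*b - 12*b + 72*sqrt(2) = (b - 2)*(b + 6)*(b - 6*sqrt(2))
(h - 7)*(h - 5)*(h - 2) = h^3 - 14*h^2 + 59*h - 70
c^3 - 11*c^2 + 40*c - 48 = (c - 4)^2*(c - 3)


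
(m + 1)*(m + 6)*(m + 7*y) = m^3 + 7*m^2*y + 7*m^2 + 49*m*y + 6*m + 42*y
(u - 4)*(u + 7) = u^2 + 3*u - 28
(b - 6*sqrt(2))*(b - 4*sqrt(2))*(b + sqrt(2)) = b^3 - 9*sqrt(2)*b^2 + 28*b + 48*sqrt(2)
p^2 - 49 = (p - 7)*(p + 7)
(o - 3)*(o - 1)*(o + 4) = o^3 - 13*o + 12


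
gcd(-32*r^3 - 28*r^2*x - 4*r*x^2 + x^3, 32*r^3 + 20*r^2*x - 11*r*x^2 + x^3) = -8*r + x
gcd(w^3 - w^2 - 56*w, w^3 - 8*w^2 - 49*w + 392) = w^2 - w - 56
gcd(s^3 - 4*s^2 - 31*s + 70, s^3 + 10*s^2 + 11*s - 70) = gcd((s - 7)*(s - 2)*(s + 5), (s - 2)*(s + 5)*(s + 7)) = s^2 + 3*s - 10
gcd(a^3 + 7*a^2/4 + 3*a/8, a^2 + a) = a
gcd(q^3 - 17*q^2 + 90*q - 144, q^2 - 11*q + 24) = q^2 - 11*q + 24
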